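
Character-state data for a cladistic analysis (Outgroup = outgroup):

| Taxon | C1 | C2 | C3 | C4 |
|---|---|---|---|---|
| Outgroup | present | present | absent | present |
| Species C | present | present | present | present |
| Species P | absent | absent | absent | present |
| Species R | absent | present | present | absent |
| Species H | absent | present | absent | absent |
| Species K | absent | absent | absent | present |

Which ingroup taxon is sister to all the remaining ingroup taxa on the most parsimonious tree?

Species C

Character polarity is set by the outgroup: the derived state is whichever differs from the outgroup's state, so for C1, C2, C4 the derived state is 'absent', and for the remaining characters it is 'present'.
Only Species H, Species K, Species P, and Species R show the derived state 'absent' for C1, supporting them as a clade.
C2 (derived state 'absent') is shared by Species K and Species P — a synapomorphy uniting that clade.
C3 (state 'present') occurs in Species C and Species R but conflicts with the nesting implied by the other characters — most parsimoniously interpreted as homoplasy.
C4 (derived state 'absent') is shared by Species H and Species R — a synapomorphy uniting that clade.
Most parsimonious ingroup topology: (Species C,((Species P,Species K),(Species R,Species H))).
Species C is sister to the clade containing all other ingroup taxa, so it is the earliest-diverging (most basal) ingroup lineage.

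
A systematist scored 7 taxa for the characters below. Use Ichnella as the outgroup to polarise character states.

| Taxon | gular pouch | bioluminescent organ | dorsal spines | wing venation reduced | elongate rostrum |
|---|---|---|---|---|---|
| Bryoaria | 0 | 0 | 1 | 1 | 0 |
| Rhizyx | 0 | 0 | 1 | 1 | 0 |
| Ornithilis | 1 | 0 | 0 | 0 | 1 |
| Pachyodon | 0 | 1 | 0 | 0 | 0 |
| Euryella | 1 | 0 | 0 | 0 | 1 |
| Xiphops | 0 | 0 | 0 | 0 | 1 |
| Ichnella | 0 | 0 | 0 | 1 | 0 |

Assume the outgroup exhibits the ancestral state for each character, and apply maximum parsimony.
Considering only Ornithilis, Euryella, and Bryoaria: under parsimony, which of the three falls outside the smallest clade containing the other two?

Character polarity is set by the outgroup: the derived state is whichever differs from the outgroup's state, so for wing venation reduced the derived state is '0', and for the remaining characters it is '1'.
Only Euryella and Ornithilis show the derived state '1' for gular pouch, supporting them as a clade.
bioluminescent organ: derived state '1' in Pachyodon only — an autapomorphy, so it tells us nothing about relationships among taxa.
dorsal spines (derived state '1') is shared by Bryoaria and Rhizyx — a synapomorphy uniting that clade.
wing venation reduced (derived state '0') is shared by Euryella, Ornithilis, Pachyodon, and Xiphops — a synapomorphy uniting that clade.
elongate rostrum: derived state '1' in Euryella, Ornithilis, and Xiphops only — synapomorphy for {Euryella, Ornithilis, Xiphops}.
Most parsimonious ingroup topology: ((Bryoaria,Rhizyx),(Pachyodon,(Xiphops,(Ornithilis,Euryella)))).
Ornithilis and Euryella share a more recent common ancestor with each other than either does with Bryoaria, so Bryoaria is the least closely related of the three.

Bryoaria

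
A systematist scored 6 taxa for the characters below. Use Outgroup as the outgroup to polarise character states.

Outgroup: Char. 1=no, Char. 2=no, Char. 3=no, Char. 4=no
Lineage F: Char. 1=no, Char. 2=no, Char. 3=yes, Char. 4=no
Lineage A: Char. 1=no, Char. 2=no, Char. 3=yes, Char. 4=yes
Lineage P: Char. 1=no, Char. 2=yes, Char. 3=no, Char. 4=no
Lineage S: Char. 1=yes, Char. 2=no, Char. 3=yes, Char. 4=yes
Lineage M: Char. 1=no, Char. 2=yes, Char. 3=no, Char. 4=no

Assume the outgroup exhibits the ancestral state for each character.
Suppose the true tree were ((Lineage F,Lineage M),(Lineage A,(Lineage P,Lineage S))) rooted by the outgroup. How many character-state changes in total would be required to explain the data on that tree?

Map each character onto ((Lineage F,Lineage M),(Lineage A,(Lineage P,Lineage S))) (rooted by Outgroup) and count the minimum state changes it requires (Fitch parsimony):
Char. 1: 1; Char. 2: 2; Char. 3: 3; Char. 4: 2.
Total tree length = 8.

8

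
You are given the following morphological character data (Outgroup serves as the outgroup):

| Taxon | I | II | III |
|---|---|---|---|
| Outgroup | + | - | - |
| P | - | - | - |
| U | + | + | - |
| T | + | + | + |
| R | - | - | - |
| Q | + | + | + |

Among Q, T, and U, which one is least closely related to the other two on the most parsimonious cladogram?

U

Character polarity is set by the outgroup: the derived state is whichever differs from the outgroup's state, so for I the derived state is '-', and for the remaining characters it is '+'.
I: derived state '-' in P and R only — synapomorphy for {P, R}.
II: derived state '+' in Q, T, and U only — synapomorphy for {Q, T, U}.
III (derived state '+') is shared by Q and T — a synapomorphy uniting that clade.
Most parsimonious ingroup topology: ((P,R),(U,(T,Q))).
T and Q share a more recent common ancestor with each other than either does with U, so U is the least closely related of the three.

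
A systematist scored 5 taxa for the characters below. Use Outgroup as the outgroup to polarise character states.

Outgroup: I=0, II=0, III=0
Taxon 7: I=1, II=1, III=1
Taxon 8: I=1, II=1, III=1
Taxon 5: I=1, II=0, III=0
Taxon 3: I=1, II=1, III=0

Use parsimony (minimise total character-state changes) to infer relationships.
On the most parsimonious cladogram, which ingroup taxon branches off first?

Taxon 5

The outgroup has state '0' for every character, so '1' is the derived state throughout.
All ingroup taxa share the derived state '1' for I; it defines the ingroup but does not resolve relationships within it.
II (derived state '1') is shared by Taxon 3, Taxon 7, and Taxon 8 — a synapomorphy uniting that clade.
III: derived state '1' in Taxon 7 and Taxon 8 only — synapomorphy for {Taxon 7, Taxon 8}.
Most parsimonious ingroup topology: (((Taxon 7,Taxon 8),Taxon 3),Taxon 5).
Taxon 5 is sister to the clade containing all other ingroup taxa, so it is the earliest-diverging (most basal) ingroup lineage.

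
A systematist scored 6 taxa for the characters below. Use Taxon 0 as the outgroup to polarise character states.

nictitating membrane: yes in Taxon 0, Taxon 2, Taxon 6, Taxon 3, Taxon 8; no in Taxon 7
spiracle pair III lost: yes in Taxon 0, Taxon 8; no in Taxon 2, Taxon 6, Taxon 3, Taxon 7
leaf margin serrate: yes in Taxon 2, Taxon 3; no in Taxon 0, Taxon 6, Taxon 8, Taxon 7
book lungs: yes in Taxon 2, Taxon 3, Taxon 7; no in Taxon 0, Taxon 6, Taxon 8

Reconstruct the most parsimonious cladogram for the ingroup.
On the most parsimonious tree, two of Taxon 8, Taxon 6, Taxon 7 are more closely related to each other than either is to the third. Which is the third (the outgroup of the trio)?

Taxon 8

Character polarity is set by the outgroup: the derived state is whichever differs from the outgroup's state, so for nictitating membrane, spiracle pair III lost the derived state is 'no', and for the remaining characters it is 'yes'.
nictitating membrane (derived state 'no') is unique to Taxon 7 (autapomorphy; uninformative for grouping).
spiracle pair III lost: derived state 'no' in Taxon 2, Taxon 3, Taxon 6, and Taxon 7 only — synapomorphy for {Taxon 2, Taxon 3, Taxon 6, Taxon 7}.
leaf margin serrate (derived state 'yes') is shared by Taxon 2 and Taxon 3 — a synapomorphy uniting that clade.
book lungs (derived state 'yes') is shared by Taxon 2, Taxon 3, and Taxon 7 — a synapomorphy uniting that clade.
Most parsimonious ingroup topology: ((((Taxon 2,Taxon 3),Taxon 7),Taxon 6),Taxon 8).
Taxon 6 and Taxon 7 share a more recent common ancestor with each other than either does with Taxon 8, so Taxon 8 is the least closely related of the three.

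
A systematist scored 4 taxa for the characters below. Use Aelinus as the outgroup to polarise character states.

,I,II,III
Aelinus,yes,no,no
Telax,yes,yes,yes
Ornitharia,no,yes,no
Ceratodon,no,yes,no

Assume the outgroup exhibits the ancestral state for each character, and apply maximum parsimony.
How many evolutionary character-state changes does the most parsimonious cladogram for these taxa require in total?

Character polarity is set by the outgroup: the derived state is whichever differs from the outgroup's state, so for I the derived state is 'no', and for the remaining characters it is 'yes'.
I (derived state 'no') is shared by Ceratodon and Ornitharia — a synapomorphy uniting that clade.
II (derived state 'yes') is shared by all ingroup taxa — unites the whole ingroup.
III: derived state 'yes' in Telax only — an autapomorphy, so it tells us nothing about relationships among taxa.
Most parsimonious ingroup topology: (Telax,(Ornitharia,Ceratodon)).
Changes per character on this tree: I: 1; II: 1; III: 1.
Total = 3.

3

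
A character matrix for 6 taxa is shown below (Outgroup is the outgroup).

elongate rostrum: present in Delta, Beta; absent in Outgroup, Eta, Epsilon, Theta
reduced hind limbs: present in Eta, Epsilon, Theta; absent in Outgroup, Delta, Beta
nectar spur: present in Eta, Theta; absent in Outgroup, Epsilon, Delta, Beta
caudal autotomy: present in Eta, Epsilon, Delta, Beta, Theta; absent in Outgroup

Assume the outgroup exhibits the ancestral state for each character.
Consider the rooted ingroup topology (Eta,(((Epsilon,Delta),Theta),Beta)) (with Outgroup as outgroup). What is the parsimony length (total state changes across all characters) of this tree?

8

Map each character onto (Eta,(((Epsilon,Delta),Theta),Beta)) (rooted by Outgroup) and count the minimum state changes it requires (Fitch parsimony):
elongate rostrum: 2; reduced hind limbs: 3; nectar spur: 2; caudal autotomy: 1.
Total tree length = 8.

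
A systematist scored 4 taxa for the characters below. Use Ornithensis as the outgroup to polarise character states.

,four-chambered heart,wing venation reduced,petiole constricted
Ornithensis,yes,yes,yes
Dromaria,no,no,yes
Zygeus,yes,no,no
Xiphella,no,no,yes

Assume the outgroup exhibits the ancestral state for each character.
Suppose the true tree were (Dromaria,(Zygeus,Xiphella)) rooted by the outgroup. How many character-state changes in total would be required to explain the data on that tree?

4

Map each character onto (Dromaria,(Zygeus,Xiphella)) (rooted by Ornithensis) and count the minimum state changes it requires (Fitch parsimony):
four-chambered heart: 2; wing venation reduced: 1; petiole constricted: 1.
Total tree length = 4.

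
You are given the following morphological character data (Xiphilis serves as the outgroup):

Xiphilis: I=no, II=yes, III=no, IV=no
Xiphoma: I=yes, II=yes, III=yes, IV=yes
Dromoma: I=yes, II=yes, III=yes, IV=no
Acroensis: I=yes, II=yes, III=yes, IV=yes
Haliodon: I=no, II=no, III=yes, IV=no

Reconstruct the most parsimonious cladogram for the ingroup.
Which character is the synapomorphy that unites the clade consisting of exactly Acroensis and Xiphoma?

IV

Character polarity is set by the outgroup: the derived state is whichever differs from the outgroup's state, so for II the derived state is 'no', and for the remaining characters it is 'yes'.
Only Acroensis, Dromoma, and Xiphoma show the derived state 'yes' for I, supporting them as a clade.
II (derived state 'no') is unique to Haliodon (autapomorphy; uninformative for grouping).
All ingroup taxa share the derived state 'yes' for III; it defines the ingroup but does not resolve relationships within it.
Only Acroensis and Xiphoma show the derived state 'yes' for IV, supporting them as a clade.
Most parsimonious ingroup topology: (((Xiphoma,Acroensis),Dromoma),Haliodon).
The clade {Acroensis, Xiphoma} is supported by IV: its derived state 'yes' occurs in exactly those taxa and in no other taxon (including the outgroup).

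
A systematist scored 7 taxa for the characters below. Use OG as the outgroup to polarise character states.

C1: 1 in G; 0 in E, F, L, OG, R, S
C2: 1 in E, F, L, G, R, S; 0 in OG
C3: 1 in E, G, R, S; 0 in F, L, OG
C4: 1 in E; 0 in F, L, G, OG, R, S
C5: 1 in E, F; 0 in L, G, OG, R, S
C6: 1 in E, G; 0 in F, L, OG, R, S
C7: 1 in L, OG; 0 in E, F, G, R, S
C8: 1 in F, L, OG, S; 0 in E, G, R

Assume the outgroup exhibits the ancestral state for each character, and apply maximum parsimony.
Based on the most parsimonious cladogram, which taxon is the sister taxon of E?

Character polarity is set by the outgroup: the derived state is whichever differs from the outgroup's state, so for C7, C8 the derived state is '0', and for the remaining characters it is '1'.
C1 (derived state '1') is unique to G (autapomorphy; uninformative for grouping).
C2 (derived state '1') is shared by all ingroup taxa — unites the whole ingroup.
C3 (derived state '1') is shared by E, G, R, and S — a synapomorphy uniting that clade.
C4 (derived state '1') is unique to E (autapomorphy; uninformative for grouping).
C5 groups E and F, which is incompatible with the clades supported by the remaining characters; treating it as convergent (homoplasy) costs fewer steps than any alternative tree.
C6 (derived state '1') is shared by E and G — a synapomorphy uniting that clade.
C7 (derived state '0') is shared by E, F, G, R, and S — a synapomorphy uniting that clade.
C8: derived state '0' in E, G, and R only — synapomorphy for {E, G, R}.
Most parsimonious ingroup topology: (((((E,G),R),S),F),L).
E and G form a cherry on this tree, so they are sister taxa.

G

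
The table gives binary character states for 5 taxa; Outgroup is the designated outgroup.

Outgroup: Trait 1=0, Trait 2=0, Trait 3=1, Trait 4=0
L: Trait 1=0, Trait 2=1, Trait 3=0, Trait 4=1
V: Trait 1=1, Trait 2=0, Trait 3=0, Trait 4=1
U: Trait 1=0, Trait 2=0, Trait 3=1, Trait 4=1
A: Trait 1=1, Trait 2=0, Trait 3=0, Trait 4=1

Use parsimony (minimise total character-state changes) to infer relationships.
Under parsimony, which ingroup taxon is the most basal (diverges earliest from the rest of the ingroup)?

Character polarity is set by the outgroup: the derived state is whichever differs from the outgroup's state, so for Trait 3 the derived state is '0', and for the remaining characters it is '1'.
Only A and V show the derived state '1' for Trait 1, supporting them as a clade.
Trait 2: derived state '1' in L only — an autapomorphy, so it tells us nothing about relationships among taxa.
Only A, L, and V show the derived state '0' for Trait 3, supporting them as a clade.
All ingroup taxa share the derived state '1' for Trait 4; it defines the ingroup but does not resolve relationships within it.
Most parsimonious ingroup topology: ((L,(V,A)),U).
U is sister to the clade containing all other ingroup taxa, so it is the earliest-diverging (most basal) ingroup lineage.

U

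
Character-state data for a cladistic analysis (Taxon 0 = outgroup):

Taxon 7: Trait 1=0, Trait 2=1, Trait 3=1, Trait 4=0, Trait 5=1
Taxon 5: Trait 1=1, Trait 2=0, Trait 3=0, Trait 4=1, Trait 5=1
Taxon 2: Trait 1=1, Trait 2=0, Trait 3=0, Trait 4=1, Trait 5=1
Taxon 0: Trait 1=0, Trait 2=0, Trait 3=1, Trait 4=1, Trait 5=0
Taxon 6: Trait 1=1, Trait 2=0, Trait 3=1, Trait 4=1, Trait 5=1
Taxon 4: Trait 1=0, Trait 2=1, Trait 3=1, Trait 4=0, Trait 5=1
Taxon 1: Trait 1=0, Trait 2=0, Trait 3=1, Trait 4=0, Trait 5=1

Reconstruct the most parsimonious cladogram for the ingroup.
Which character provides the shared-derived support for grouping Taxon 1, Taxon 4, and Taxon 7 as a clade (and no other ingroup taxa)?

Character polarity is set by the outgroup: the derived state is whichever differs from the outgroup's state, so for Trait 3, Trait 4 the derived state is '0', and for the remaining characters it is '1'.
Trait 1 (derived state '1') is shared by Taxon 2, Taxon 5, and Taxon 6 — a synapomorphy uniting that clade.
Trait 2: derived state '1' in Taxon 4 and Taxon 7 only — synapomorphy for {Taxon 4, Taxon 7}.
Trait 3: derived state '0' in Taxon 2 and Taxon 5 only — synapomorphy for {Taxon 2, Taxon 5}.
Trait 4: derived state '0' in Taxon 1, Taxon 4, and Taxon 7 only — synapomorphy for {Taxon 1, Taxon 4, Taxon 7}.
All ingroup taxa share the derived state '1' for Trait 5; it defines the ingroup but does not resolve relationships within it.
Most parsimonious ingroup topology: (((Taxon 7,Taxon 4),Taxon 1),(Taxon 6,(Taxon 5,Taxon 2))).
The clade {Taxon 1, Taxon 4, Taxon 7} is supported by Trait 4: its derived state '0' occurs in exactly those taxa and in no other taxon (including the outgroup).

Trait 4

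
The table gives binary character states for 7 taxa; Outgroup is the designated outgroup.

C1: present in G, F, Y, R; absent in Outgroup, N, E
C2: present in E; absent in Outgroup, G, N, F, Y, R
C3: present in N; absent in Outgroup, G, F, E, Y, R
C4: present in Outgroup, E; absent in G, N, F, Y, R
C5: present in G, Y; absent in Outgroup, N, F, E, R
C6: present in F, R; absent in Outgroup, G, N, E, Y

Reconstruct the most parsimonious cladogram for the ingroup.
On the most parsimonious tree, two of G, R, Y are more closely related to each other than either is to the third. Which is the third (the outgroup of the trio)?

Character polarity is set by the outgroup: the derived state is whichever differs from the outgroup's state, so for C4 the derived state is 'absent', and for the remaining characters it is 'present'.
C1: derived state 'present' in F, G, R, and Y only — synapomorphy for {F, G, R, Y}.
C2 (derived state 'present') is unique to E (autapomorphy; uninformative for grouping).
C3 (derived state 'present') is unique to N (autapomorphy; uninformative for grouping).
Only F, G, N, R, and Y show the derived state 'absent' for C4, supporting them as a clade.
Only G and Y show the derived state 'present' for C5, supporting them as a clade.
C6 (derived state 'present') is shared by F and R — a synapomorphy uniting that clade.
Most parsimonious ingroup topology: ((((G,Y),(F,R)),N),E).
G and Y share a more recent common ancestor with each other than either does with R, so R is the least closely related of the three.

R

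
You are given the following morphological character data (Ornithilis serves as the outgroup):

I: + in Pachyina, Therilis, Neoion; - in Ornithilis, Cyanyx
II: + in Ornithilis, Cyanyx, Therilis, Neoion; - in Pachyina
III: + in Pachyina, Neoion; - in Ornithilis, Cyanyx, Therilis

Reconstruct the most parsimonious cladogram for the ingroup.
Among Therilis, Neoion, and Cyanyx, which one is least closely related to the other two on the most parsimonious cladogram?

Character polarity is set by the outgroup: the derived state is whichever differs from the outgroup's state, so for II the derived state is '-', and for the remaining characters it is '+'.
I (derived state '+') is shared by Neoion, Pachyina, and Therilis — a synapomorphy uniting that clade.
II: derived state '-' in Pachyina only — an autapomorphy, so it tells us nothing about relationships among taxa.
III (derived state '+') is shared by Neoion and Pachyina — a synapomorphy uniting that clade.
Most parsimonious ingroup topology: (Cyanyx,((Pachyina,Neoion),Therilis)).
Therilis and Neoion share a more recent common ancestor with each other than either does with Cyanyx, so Cyanyx is the least closely related of the three.

Cyanyx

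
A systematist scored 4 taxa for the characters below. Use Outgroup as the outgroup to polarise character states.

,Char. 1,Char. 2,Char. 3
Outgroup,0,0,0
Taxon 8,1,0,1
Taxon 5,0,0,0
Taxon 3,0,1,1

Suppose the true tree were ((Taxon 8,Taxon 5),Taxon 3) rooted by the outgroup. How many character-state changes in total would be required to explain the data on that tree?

4

Map each character onto ((Taxon 8,Taxon 5),Taxon 3) (rooted by Outgroup) and count the minimum state changes it requires (Fitch parsimony):
Char. 1: 1; Char. 2: 1; Char. 3: 2.
Total tree length = 4.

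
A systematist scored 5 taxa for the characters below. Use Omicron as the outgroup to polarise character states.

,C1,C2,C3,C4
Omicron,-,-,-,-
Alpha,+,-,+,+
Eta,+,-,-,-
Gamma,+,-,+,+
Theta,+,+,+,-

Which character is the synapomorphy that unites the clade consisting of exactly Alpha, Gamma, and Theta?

The outgroup has state '-' for every character, so '+' is the derived state throughout.
C1 (derived state '+') is shared by all ingroup taxa — unites the whole ingroup.
C2 (derived state '+') is unique to Theta (autapomorphy; uninformative for grouping).
C3: derived state '+' in Alpha, Gamma, and Theta only — synapomorphy for {Alpha, Gamma, Theta}.
C4: derived state '+' in Alpha and Gamma only — synapomorphy for {Alpha, Gamma}.
Most parsimonious ingroup topology: (Eta,((Gamma,Alpha),Theta)).
The clade {Alpha, Gamma, Theta} is supported by C3: its derived state '+' occurs in exactly those taxa and in no other taxon (including the outgroup).

C3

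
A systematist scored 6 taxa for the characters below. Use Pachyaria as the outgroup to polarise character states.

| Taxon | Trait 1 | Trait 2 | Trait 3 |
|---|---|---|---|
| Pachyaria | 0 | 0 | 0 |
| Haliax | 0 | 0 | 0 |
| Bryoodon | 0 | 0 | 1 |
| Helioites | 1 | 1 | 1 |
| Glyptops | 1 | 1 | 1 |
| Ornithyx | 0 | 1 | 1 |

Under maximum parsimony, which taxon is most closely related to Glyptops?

The outgroup has state '0' for every character, so '1' is the derived state throughout.
Trait 1 (derived state '1') is shared by Glyptops and Helioites — a synapomorphy uniting that clade.
Trait 2: derived state '1' in Glyptops, Helioites, and Ornithyx only — synapomorphy for {Glyptops, Helioites, Ornithyx}.
Trait 3: derived state '1' in Bryoodon, Glyptops, Helioites, and Ornithyx only — synapomorphy for {Bryoodon, Glyptops, Helioites, Ornithyx}.
Most parsimonious ingroup topology: (Haliax,(Bryoodon,((Helioites,Glyptops),Ornithyx))).
Glyptops and Helioites form a cherry on this tree, so they are sister taxa.

Helioites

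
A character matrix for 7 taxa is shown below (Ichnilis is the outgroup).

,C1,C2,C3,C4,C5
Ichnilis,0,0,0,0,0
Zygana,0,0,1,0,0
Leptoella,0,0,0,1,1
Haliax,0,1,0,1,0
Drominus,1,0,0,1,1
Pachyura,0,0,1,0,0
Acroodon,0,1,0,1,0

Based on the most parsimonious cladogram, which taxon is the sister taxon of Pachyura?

Zygana

The outgroup has state '0' for every character, so '1' is the derived state throughout.
C1 (derived state '1') is unique to Drominus (autapomorphy; uninformative for grouping).
C2 (derived state '1') is shared by Acroodon and Haliax — a synapomorphy uniting that clade.
C3: derived state '1' in Pachyura and Zygana only — synapomorphy for {Pachyura, Zygana}.
C4 (derived state '1') is shared by Acroodon, Drominus, Haliax, and Leptoella — a synapomorphy uniting that clade.
C5: derived state '1' in Drominus and Leptoella only — synapomorphy for {Drominus, Leptoella}.
Most parsimonious ingroup topology: ((Zygana,Pachyura),((Leptoella,Drominus),(Haliax,Acroodon))).
Pachyura and Zygana form a cherry on this tree, so they are sister taxa.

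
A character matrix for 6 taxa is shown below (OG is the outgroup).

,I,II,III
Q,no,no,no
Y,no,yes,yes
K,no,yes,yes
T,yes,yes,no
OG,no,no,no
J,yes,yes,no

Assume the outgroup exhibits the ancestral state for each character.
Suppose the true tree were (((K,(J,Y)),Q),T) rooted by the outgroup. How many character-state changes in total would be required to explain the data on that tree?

6

Map each character onto (((K,(J,Y)),Q),T) (rooted by OG) and count the minimum state changes it requires (Fitch parsimony):
I: 2; II: 2; III: 2.
Total tree length = 6.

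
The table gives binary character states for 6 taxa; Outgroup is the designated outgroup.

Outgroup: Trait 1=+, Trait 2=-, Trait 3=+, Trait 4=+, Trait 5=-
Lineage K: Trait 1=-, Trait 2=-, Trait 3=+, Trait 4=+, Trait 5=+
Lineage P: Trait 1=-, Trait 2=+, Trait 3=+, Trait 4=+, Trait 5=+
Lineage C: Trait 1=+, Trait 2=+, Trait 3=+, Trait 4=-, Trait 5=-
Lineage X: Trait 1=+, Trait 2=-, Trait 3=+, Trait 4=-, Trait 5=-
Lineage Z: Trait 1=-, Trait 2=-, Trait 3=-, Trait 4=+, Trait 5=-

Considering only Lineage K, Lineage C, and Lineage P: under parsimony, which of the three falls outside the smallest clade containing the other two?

Lineage C

Character polarity is set by the outgroup: the derived state is whichever differs from the outgroup's state, so for Trait 1, Trait 3, Trait 4 the derived state is '-', and for the remaining characters it is '+'.
Only Lineage K, Lineage P, and Lineage Z show the derived state '-' for Trait 1, supporting them as a clade.
Trait 2 groups Lineage C and Lineage P, which is incompatible with the clades supported by the remaining characters; treating it as convergent (homoplasy) costs fewer steps than any alternative tree.
Trait 3: derived state '-' in Lineage Z only — an autapomorphy, so it tells us nothing about relationships among taxa.
Trait 4 (derived state '-') is shared by Lineage C and Lineage X — a synapomorphy uniting that clade.
Trait 5 (derived state '+') is shared by Lineage K and Lineage P — a synapomorphy uniting that clade.
Most parsimonious ingroup topology: (((Lineage K,Lineage P),Lineage Z),(Lineage C,Lineage X)).
Lineage P and Lineage K share a more recent common ancestor with each other than either does with Lineage C, so Lineage C is the least closely related of the three.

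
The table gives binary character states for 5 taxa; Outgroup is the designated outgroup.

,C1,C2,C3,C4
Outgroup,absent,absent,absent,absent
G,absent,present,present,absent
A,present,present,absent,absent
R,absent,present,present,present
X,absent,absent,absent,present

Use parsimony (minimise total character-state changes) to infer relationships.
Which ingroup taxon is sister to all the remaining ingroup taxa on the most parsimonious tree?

The outgroup has state 'absent' for every character, so 'present' is the derived state throughout.
C1: derived state 'present' in A only — an autapomorphy, so it tells us nothing about relationships among taxa.
Only A, G, and R show the derived state 'present' for C2, supporting them as a clade.
Only G and R show the derived state 'present' for C3, supporting them as a clade.
C4 groups R and X, which is incompatible with the clades supported by the remaining characters; treating it as convergent (homoplasy) costs fewer steps than any alternative tree.
Most parsimonious ingroup topology: (((G,R),A),X).
X is sister to the clade containing all other ingroup taxa, so it is the earliest-diverging (most basal) ingroup lineage.

X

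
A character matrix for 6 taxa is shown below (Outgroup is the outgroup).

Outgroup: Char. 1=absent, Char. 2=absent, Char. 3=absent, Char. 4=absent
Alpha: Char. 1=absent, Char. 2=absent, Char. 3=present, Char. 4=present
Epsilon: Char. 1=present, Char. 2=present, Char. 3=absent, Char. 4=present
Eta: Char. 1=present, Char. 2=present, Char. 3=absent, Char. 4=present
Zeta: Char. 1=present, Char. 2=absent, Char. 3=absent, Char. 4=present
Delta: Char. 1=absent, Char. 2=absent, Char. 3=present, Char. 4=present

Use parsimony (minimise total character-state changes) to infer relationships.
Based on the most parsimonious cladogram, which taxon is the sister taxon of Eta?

The outgroup has state 'absent' for every character, so 'present' is the derived state throughout.
Char. 1 (derived state 'present') is shared by Epsilon, Eta, and Zeta — a synapomorphy uniting that clade.
Char. 2 (derived state 'present') is shared by Epsilon and Eta — a synapomorphy uniting that clade.
Char. 3: derived state 'present' in Alpha and Delta only — synapomorphy for {Alpha, Delta}.
All ingroup taxa share the derived state 'present' for Char. 4; it defines the ingroup but does not resolve relationships within it.
Most parsimonious ingroup topology: ((Alpha,Delta),((Epsilon,Eta),Zeta)).
Eta and Epsilon form a cherry on this tree, so they are sister taxa.

Epsilon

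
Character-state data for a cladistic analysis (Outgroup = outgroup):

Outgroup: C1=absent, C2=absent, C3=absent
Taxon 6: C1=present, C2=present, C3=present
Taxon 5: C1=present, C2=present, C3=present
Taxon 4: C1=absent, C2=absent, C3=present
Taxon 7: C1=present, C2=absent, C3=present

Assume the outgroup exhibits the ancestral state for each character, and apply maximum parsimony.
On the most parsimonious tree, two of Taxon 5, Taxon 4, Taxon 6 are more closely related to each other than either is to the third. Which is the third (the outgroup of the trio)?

Taxon 4

The outgroup has state 'absent' for every character, so 'present' is the derived state throughout.
C1: derived state 'present' in Taxon 5, Taxon 6, and Taxon 7 only — synapomorphy for {Taxon 5, Taxon 6, Taxon 7}.
Only Taxon 5 and Taxon 6 show the derived state 'present' for C2, supporting them as a clade.
C3 (derived state 'present') is shared by all ingroup taxa — unites the whole ingroup.
Most parsimonious ingroup topology: (((Taxon 6,Taxon 5),Taxon 7),Taxon 4).
Taxon 5 and Taxon 6 share a more recent common ancestor with each other than either does with Taxon 4, so Taxon 4 is the least closely related of the three.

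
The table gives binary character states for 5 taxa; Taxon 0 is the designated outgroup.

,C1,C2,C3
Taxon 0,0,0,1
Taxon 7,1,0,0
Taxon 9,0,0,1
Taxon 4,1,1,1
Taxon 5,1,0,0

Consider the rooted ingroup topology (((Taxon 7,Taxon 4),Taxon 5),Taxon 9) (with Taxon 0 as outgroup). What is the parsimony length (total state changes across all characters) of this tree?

4

Map each character onto (((Taxon 7,Taxon 4),Taxon 5),Taxon 9) (rooted by Taxon 0) and count the minimum state changes it requires (Fitch parsimony):
C1: 1; C2: 1; C3: 2.
Total tree length = 4.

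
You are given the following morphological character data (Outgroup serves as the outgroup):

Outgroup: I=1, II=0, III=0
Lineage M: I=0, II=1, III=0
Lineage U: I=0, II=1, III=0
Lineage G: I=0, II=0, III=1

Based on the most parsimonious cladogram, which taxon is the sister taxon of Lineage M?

Character polarity is set by the outgroup: the derived state is whichever differs from the outgroup's state, so for I the derived state is '0', and for the remaining characters it is '1'.
All ingroup taxa share the derived state '0' for I; it defines the ingroup but does not resolve relationships within it.
Only Lineage M and Lineage U show the derived state '1' for II, supporting them as a clade.
III (derived state '1') is unique to Lineage G (autapomorphy; uninformative for grouping).
Most parsimonious ingroup topology: ((Lineage M,Lineage U),Lineage G).
Lineage M and Lineage U form a cherry on this tree, so they are sister taxa.

Lineage U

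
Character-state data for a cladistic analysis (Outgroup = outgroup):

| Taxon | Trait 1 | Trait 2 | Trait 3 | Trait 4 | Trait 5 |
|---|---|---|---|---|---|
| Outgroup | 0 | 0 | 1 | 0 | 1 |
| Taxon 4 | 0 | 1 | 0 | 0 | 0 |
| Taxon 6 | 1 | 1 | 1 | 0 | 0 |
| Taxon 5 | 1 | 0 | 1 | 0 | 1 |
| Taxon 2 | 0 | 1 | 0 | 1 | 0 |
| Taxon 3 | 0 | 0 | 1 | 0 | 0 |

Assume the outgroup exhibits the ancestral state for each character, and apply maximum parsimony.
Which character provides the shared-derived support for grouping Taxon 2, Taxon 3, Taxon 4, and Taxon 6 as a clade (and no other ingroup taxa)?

Trait 5

Character polarity is set by the outgroup: the derived state is whichever differs from the outgroup's state, so for Trait 3, Trait 5 the derived state is '0', and for the remaining characters it is '1'.
Trait 1 (state '1') occurs in Taxon 5 and Taxon 6 but conflicts with the nesting implied by the other characters — most parsimoniously interpreted as homoplasy.
Only Taxon 2, Taxon 4, and Taxon 6 show the derived state '1' for Trait 2, supporting them as a clade.
Only Taxon 2 and Taxon 4 show the derived state '0' for Trait 3, supporting them as a clade.
Trait 4 (derived state '1') is unique to Taxon 2 (autapomorphy; uninformative for grouping).
Only Taxon 2, Taxon 3, Taxon 4, and Taxon 6 show the derived state '0' for Trait 5, supporting them as a clade.
Most parsimonious ingroup topology: ((((Taxon 4,Taxon 2),Taxon 6),Taxon 3),Taxon 5).
The clade {Taxon 2, Taxon 3, Taxon 4, Taxon 6} is supported by Trait 5: its derived state '0' occurs in exactly those taxa and in no other taxon (including the outgroup).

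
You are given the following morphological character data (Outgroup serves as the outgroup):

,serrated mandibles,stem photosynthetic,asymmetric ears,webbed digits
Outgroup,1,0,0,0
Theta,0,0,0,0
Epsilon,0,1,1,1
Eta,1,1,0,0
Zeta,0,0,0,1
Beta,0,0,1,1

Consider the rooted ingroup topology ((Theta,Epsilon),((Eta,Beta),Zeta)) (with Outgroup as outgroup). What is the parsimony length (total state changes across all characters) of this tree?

Map each character onto ((Theta,Epsilon),((Eta,Beta),Zeta)) (rooted by Outgroup) and count the minimum state changes it requires (Fitch parsimony):
serrated mandibles: 2; stem photosynthetic: 2; asymmetric ears: 2; webbed digits: 3.
Total tree length = 9.

9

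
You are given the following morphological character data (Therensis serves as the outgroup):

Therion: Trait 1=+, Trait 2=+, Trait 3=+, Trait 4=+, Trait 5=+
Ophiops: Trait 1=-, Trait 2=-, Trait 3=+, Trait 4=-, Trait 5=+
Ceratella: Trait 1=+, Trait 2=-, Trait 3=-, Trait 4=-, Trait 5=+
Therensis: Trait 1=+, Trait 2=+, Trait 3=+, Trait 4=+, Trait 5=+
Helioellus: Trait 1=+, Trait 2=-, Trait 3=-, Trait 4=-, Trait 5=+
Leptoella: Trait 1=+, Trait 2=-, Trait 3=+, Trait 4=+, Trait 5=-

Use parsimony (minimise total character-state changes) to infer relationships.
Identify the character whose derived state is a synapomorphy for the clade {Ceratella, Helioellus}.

Trait 3

The outgroup has state '+' for every character, so '-' is the derived state throughout.
Trait 1 (derived state '-') is unique to Ophiops (autapomorphy; uninformative for grouping).
Only Ceratella, Helioellus, Leptoella, and Ophiops show the derived state '-' for Trait 2, supporting them as a clade.
Trait 3: derived state '-' in Ceratella and Helioellus only — synapomorphy for {Ceratella, Helioellus}.
Trait 4 (derived state '-') is shared by Ceratella, Helioellus, and Ophiops — a synapomorphy uniting that clade.
Trait 5: derived state '-' in Leptoella only — an autapomorphy, so it tells us nothing about relationships among taxa.
Most parsimonious ingroup topology: (((Ophiops,(Helioellus,Ceratella)),Leptoella),Therion).
The clade {Ceratella, Helioellus} is supported by Trait 3: its derived state '-' occurs in exactly those taxa and in no other taxon (including the outgroup).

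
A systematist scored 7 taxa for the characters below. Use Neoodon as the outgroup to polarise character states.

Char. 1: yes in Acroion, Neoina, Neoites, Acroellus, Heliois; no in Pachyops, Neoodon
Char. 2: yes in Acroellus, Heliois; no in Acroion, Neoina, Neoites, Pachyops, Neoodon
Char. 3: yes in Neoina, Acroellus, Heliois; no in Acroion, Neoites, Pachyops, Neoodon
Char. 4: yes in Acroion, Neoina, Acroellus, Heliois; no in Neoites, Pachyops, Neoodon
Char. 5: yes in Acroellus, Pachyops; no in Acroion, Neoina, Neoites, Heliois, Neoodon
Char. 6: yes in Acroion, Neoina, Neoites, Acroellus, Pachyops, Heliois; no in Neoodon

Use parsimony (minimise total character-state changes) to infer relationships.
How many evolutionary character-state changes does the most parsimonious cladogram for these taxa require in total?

7

The outgroup has state 'no' for every character, so 'yes' is the derived state throughout.
Only Acroellus, Acroion, Heliois, Neoina, and Neoites show the derived state 'yes' for Char. 1, supporting them as a clade.
Only Acroellus and Heliois show the derived state 'yes' for Char. 2, supporting them as a clade.
Char. 3: derived state 'yes' in Acroellus, Heliois, and Neoina only — synapomorphy for {Acroellus, Heliois, Neoina}.
Char. 4 (derived state 'yes') is shared by Acroellus, Acroion, Heliois, and Neoina — a synapomorphy uniting that clade.
Char. 5 groups Acroellus and Pachyops, which is incompatible with the clades supported by the remaining characters; treating it as convergent (homoplasy) costs fewer steps than any alternative tree.
Char. 6 (derived state 'yes') is shared by all ingroup taxa — unites the whole ingroup.
Most parsimonious ingroup topology: (((((Acroellus,Heliois),Neoina),Acroion),Neoites),Pachyops).
Changes per character on this tree: Char. 1: 1; Char. 2: 1; Char. 3: 1; Char. 4: 1; Char. 5: 2; Char. 6: 1.
Total = 7.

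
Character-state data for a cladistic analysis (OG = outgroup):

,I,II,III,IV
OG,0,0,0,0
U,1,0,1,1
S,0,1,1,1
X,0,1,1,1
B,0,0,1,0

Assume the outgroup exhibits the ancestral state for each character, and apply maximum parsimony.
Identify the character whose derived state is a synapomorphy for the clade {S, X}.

The outgroup has state '0' for every character, so '1' is the derived state throughout.
I: derived state '1' in U only — an autapomorphy, so it tells us nothing about relationships among taxa.
II: derived state '1' in S and X only — synapomorphy for {S, X}.
All ingroup taxa share the derived state '1' for III; it defines the ingroup but does not resolve relationships within it.
IV (derived state '1') is shared by S, U, and X — a synapomorphy uniting that clade.
Most parsimonious ingroup topology: ((U,(S,X)),B).
The clade {S, X} is supported by II: its derived state '1' occurs in exactly those taxa and in no other taxon (including the outgroup).

II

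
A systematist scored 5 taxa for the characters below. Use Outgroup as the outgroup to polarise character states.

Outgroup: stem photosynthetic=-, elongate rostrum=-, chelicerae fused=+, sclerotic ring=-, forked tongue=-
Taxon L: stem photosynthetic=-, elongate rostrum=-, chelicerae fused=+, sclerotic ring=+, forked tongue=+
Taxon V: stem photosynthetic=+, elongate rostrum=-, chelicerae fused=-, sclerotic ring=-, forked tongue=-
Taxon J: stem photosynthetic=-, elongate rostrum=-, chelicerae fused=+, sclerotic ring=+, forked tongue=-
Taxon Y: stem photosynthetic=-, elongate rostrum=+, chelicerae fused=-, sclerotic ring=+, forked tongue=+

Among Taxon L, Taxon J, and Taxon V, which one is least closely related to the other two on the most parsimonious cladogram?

Taxon V

Character polarity is set by the outgroup: the derived state is whichever differs from the outgroup's state, so for chelicerae fused the derived state is '-', and for the remaining characters it is '+'.
stem photosynthetic: derived state '+' in Taxon V only — an autapomorphy, so it tells us nothing about relationships among taxa.
elongate rostrum: derived state '+' in Taxon Y only — an autapomorphy, so it tells us nothing about relationships among taxa.
chelicerae fused groups Taxon V and Taxon Y, which is incompatible with the clades supported by the remaining characters; treating it as convergent (homoplasy) costs fewer steps than any alternative tree.
sclerotic ring: derived state '+' in Taxon J, Taxon L, and Taxon Y only — synapomorphy for {Taxon J, Taxon L, Taxon Y}.
forked tongue (derived state '+') is shared by Taxon L and Taxon Y — a synapomorphy uniting that clade.
Most parsimonious ingroup topology: (((Taxon L,Taxon Y),Taxon J),Taxon V).
Taxon L and Taxon J share a more recent common ancestor with each other than either does with Taxon V, so Taxon V is the least closely related of the three.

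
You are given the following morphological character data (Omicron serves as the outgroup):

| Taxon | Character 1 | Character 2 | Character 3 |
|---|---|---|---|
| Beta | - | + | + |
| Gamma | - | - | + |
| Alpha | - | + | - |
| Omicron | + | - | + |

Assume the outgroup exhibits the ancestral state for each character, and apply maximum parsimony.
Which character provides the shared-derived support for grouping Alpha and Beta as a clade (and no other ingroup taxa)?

Character 2

Character polarity is set by the outgroup: the derived state is whichever differs from the outgroup's state, so for Character 1, Character 3 the derived state is '-', and for the remaining characters it is '+'.
All ingroup taxa share the derived state '-' for Character 1; it defines the ingroup but does not resolve relationships within it.
Only Alpha and Beta show the derived state '+' for Character 2, supporting them as a clade.
Character 3 (derived state '-') is unique to Alpha (autapomorphy; uninformative for grouping).
Most parsimonious ingroup topology: ((Alpha,Beta),Gamma).
The clade {Alpha, Beta} is supported by Character 2: its derived state '+' occurs in exactly those taxa and in no other taxon (including the outgroup).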